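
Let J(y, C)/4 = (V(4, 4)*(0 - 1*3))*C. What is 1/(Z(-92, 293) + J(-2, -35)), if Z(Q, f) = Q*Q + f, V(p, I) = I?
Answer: 1/10437 ≈ 9.5813e-5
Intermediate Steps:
J(y, C) = -48*C (J(y, C) = 4*((4*(0 - 1*3))*C) = 4*((4*(0 - 3))*C) = 4*((4*(-3))*C) = 4*(-12*C) = -48*C)
Z(Q, f) = f + Q**2 (Z(Q, f) = Q**2 + f = f + Q**2)
1/(Z(-92, 293) + J(-2, -35)) = 1/((293 + (-92)**2) - 48*(-35)) = 1/((293 + 8464) + 1680) = 1/(8757 + 1680) = 1/10437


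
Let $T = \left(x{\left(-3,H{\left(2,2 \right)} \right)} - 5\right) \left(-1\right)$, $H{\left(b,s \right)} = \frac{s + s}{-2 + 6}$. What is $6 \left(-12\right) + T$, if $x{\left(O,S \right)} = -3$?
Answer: $-64$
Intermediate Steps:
$H{\left(b,s \right)} = \frac{s}{2}$ ($H{\left(b,s \right)} = \frac{2 s}{4} = 2 s \frac{1}{4} = \frac{s}{2}$)
$T = 8$ ($T = \left(-3 - 5\right) \left(-1\right) = \left(-8\right) \left(-1\right) = 8$)
$6 \left(-12\right) + T = 6 \left(-12\right) + 8 = -72 + 8 = -64$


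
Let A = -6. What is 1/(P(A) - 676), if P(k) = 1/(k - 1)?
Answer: -7/4733 ≈ -0.0014790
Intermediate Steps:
P(k) = 1/(-1 + k)
1/(P(A) - 676) = 1/(1/(-1 - 6) - 676) = 1/(1/(-7) - 676) = 1/(-⅐ - 676) = 1/(-4733/7) = -7/4733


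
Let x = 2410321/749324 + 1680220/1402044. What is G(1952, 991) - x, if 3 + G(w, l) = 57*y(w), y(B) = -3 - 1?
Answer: -61830897671135/262646304564 ≈ -235.42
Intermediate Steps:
y(B) = -4
G(w, l) = -231 (G(w, l) = -3 + 57*(-4) = -3 - 228 = -231)
x = 1159601316851/262646304564 (x = 2410321*(1/749324) + 1680220*(1/1402044) = 2410321/749324 + 420055/350511 = 1159601316851/262646304564 ≈ 4.4151)
G(1952, 991) - x = -231 - 1*1159601316851/262646304564 = -231 - 1159601316851/262646304564 = -61830897671135/262646304564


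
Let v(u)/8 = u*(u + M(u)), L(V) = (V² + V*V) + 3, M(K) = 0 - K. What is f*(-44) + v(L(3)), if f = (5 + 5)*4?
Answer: -1760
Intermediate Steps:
M(K) = -K
L(V) = 3 + 2*V² (L(V) = (V² + V²) + 3 = 2*V² + 3 = 3 + 2*V²)
f = 40 (f = 10*4 = 40)
v(u) = 0 (v(u) = 8*(u*(u - u)) = 8*(u*0) = 8*0 = 0)
f*(-44) + v(L(3)) = 40*(-44) + 0 = -1760 + 0 = -1760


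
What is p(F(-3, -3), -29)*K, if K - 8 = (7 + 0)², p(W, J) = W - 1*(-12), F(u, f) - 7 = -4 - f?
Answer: 1026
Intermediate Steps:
F(u, f) = 3 - f (F(u, f) = 7 + (-4 - f) = 3 - f)
p(W, J) = 12 + W (p(W, J) = W + 12 = 12 + W)
K = 57 (K = 8 + (7 + 0)² = 8 + 7² = 8 + 49 = 57)
p(F(-3, -3), -29)*K = (12 + (3 - 1*(-3)))*57 = (12 + (3 + 3))*57 = (12 + 6)*57 = 18*57 = 1026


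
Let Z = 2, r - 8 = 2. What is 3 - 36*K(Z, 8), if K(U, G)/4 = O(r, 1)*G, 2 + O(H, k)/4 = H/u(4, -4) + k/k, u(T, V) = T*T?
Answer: 1731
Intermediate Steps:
r = 10 (r = 8 + 2 = 10)
u(T, V) = T²
O(H, k) = -4 + H/4 (O(H, k) = -8 + 4*(H/(4²) + k/k) = -8 + 4*(H/16 + 1) = -8 + 4*(1 + H/16) = -8 + (4 + H/4) = -4 + H/4)
K(U, G) = -6*G (K(U, G) = 4*((-4 + (¼)*10)*G) = 4*((-4 + 5/2)*G) = 4*(-3*G/2) = -6*G)
3 - 36*K(Z, 8) = 3 - (-216)*8 = 3 - 36*(-48) = 3 + 1728 = 1731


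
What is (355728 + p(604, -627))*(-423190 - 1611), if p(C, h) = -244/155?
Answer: -23422505918396/155 ≈ -1.5111e+11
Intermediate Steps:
p(C, h) = -244/155 (p(C, h) = -244*1/155 = -244/155)
(355728 + p(604, -627))*(-423190 - 1611) = (355728 - 244/155)*(-423190 - 1611) = (55137596/155)*(-424801) = -23422505918396/155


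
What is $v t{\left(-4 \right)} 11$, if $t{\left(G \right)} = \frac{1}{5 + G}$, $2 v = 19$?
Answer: $\frac{209}{2} \approx 104.5$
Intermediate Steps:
$v = \frac{19}{2}$ ($v = \frac{1}{2} \cdot 19 = \frac{19}{2} \approx 9.5$)
$v t{\left(-4 \right)} 11 = \frac{19}{2 \left(5 - 4\right)} 11 = \frac{19}{2 \cdot 1} \cdot 11 = \frac{19}{2} \cdot 1 \cdot 11 = \frac{19}{2} \cdot 11 = \frac{209}{2}$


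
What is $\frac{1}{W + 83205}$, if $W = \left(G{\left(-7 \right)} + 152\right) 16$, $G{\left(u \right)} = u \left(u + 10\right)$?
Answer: $\frac{1}{85301} \approx 1.1723 \cdot 10^{-5}$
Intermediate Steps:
$G{\left(u \right)} = u \left(10 + u\right)$
$W = 2096$ ($W = \left(- 7 \left(10 - 7\right) + 152\right) 16 = \left(\left(-7\right) 3 + 152\right) 16 = \left(-21 + 152\right) 16 = 131 \cdot 16 = 2096$)
$\frac{1}{W + 83205} = \frac{1}{2096 + 83205} = \frac{1}{85301}$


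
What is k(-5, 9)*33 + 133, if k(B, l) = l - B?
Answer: 595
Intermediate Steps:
k(-5, 9)*33 + 133 = (9 - 1*(-5))*33 + 133 = (9 + 5)*33 + 133 = 14*33 + 133 = 462 + 133 = 595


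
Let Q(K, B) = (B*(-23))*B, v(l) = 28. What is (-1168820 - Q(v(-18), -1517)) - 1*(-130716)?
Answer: 51891543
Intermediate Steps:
Q(K, B) = -23*B**2 (Q(K, B) = (-23*B)*B = -23*B**2)
(-1168820 - Q(v(-18), -1517)) - 1*(-130716) = (-1168820 - (-23)*(-1517)**2) - 1*(-130716) = (-1168820 - (-23)*2301289) + 130716 = (-1168820 - 1*(-52929647)) + 130716 = (-1168820 + 52929647) + 130716 = 51760827 + 130716 = 51891543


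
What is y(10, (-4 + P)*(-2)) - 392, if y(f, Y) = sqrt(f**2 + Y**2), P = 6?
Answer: -392 + 2*sqrt(29) ≈ -381.23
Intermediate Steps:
y(f, Y) = sqrt(Y**2 + f**2)
y(10, (-4 + P)*(-2)) - 392 = sqrt(((-4 + 6)*(-2))**2 + 10**2) - 392 = sqrt((2*(-2))**2 + 100) - 392 = sqrt((-4)**2 + 100) - 392 = sqrt(16 + 100) - 392 = sqrt(116) - 392 = 2*sqrt(29) - 392 = -392 + 2*sqrt(29)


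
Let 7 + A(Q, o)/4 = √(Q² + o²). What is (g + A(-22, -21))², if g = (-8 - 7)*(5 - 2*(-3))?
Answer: 52049 - 7720*√37 ≈ 5090.1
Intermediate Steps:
A(Q, o) = -28 + 4*√(Q² + o²)
g = -165 (g = -15*(5 + 6) = -15*11 = -165)
(g + A(-22, -21))² = (-165 + (-28 + 4*√((-22)² + (-21)²)))² = (-165 + (-28 + 4*√(484 + 441)))² = (-165 + (-28 + 4*√925))² = (-165 + (-28 + 4*(5*√37)))² = (-165 + (-28 + 20*√37))² = (-193 + 20*√37)²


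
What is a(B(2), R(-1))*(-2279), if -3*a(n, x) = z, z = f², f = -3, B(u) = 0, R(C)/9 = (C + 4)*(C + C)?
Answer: 6837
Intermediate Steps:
R(C) = 18*C*(4 + C) (R(C) = 9*((C + 4)*(C + C)) = 9*((4 + C)*(2*C)) = 9*(2*C*(4 + C)) = 18*C*(4 + C))
z = 9 (z = (-3)² = 9)
a(n, x) = -3 (a(n, x) = -⅓*9 = -3)
a(B(2), R(-1))*(-2279) = -3*(-2279) = 6837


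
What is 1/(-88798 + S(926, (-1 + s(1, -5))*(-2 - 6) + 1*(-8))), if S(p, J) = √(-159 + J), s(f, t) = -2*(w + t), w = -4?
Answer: -88798/7885085107 - I*√303/7885085107 ≈ -1.1262e-5 - 2.2076e-9*I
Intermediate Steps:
s(f, t) = 8 - 2*t (s(f, t) = -2*(-4 + t) = 8 - 2*t)
1/(-88798 + S(926, (-1 + s(1, -5))*(-2 - 6) + 1*(-8))) = 1/(-88798 + √(-159 + ((-1 + (8 - 2*(-5)))*(-2 - 6) + 1*(-8)))) = 1/(-88798 + √(-159 + ((-1 + (8 + 10))*(-8) - 8))) = 1/(-88798 + √(-159 + ((-1 + 18)*(-8) - 8))) = 1/(-88798 + √(-159 + (17*(-8) - 8))) = 1/(-88798 + √(-159 + (-136 - 8))) = 1/(-88798 + √(-159 - 144)) = 1/(-88798 + √(-303)) = 1/(-88798 + I*√303)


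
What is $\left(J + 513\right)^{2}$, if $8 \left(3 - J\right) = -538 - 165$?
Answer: $\frac{23338561}{64} \approx 3.6467 \cdot 10^{5}$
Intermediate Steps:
$J = \frac{727}{8}$ ($J = 3 - \frac{-538 - 165}{8} = 3 - - \frac{703}{8} = 3 + \frac{703}{8} = \frac{727}{8} \approx 90.875$)
$\left(J + 513\right)^{2} = \left(\frac{727}{8} + 513\right)^{2} = \left(\frac{4831}{8}\right)^{2} = \frac{23338561}{64}$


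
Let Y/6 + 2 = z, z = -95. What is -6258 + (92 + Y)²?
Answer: 233842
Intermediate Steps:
Y = -582 (Y = -12 + 6*(-95) = -12 - 570 = -582)
-6258 + (92 + Y)² = -6258 + (92 - 582)² = -6258 + (-490)² = -6258 + 240100 = 233842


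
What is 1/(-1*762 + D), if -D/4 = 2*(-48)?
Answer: -1/378 ≈ -0.0026455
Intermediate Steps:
D = 384 (D = -8*(-48) = -4*(-96) = 384)
1/(-1*762 + D) = 1/(-1*762 + 384) = 1/(-762 + 384) = 1/(-378) = -1/378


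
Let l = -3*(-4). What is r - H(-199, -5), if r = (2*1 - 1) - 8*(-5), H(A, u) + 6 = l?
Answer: 35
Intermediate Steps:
l = 12
H(A, u) = 6 (H(A, u) = -6 + 12 = 6)
r = 41 (r = (2 - 1) + 40 = 1 + 40 = 41)
r - H(-199, -5) = 41 - 1*6 = 41 - 6 = 35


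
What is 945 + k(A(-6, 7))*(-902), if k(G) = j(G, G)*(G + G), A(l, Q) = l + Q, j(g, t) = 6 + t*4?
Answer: -17095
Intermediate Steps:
j(g, t) = 6 + 4*t
A(l, Q) = Q + l
k(G) = 2*G*(6 + 4*G) (k(G) = (6 + 4*G)*(G + G) = (6 + 4*G)*(2*G) = 2*G*(6 + 4*G))
945 + k(A(-6, 7))*(-902) = 945 + (4*(7 - 6)*(3 + 2*(7 - 6)))*(-902) = 945 + (4*1*(3 + 2*1))*(-902) = 945 + (4*1*(3 + 2))*(-902) = 945 + (4*1*5)*(-902) = 945 + 20*(-902) = 945 - 18040 = -17095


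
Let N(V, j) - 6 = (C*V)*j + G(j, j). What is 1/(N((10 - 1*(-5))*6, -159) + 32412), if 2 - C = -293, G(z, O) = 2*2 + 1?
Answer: -1/4189027 ≈ -2.3872e-7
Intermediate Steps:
G(z, O) = 5 (G(z, O) = 4 + 1 = 5)
C = 295 (C = 2 - 1*(-293) = 2 + 293 = 295)
N(V, j) = 11 + 295*V*j (N(V, j) = 6 + ((295*V)*j + 5) = 6 + (295*V*j + 5) = 6 + (5 + 295*V*j) = 11 + 295*V*j)
1/(N((10 - 1*(-5))*6, -159) + 32412) = 1/((11 + 295*((10 - 1*(-5))*6)*(-159)) + 32412) = 1/((11 + 295*((10 + 5)*6)*(-159)) + 32412) = 1/((11 + 295*(15*6)*(-159)) + 32412) = 1/((11 + 295*90*(-159)) + 32412) = 1/((11 - 4221450) + 32412) = 1/(-4221439 + 32412) = 1/(-4189027) = -1/4189027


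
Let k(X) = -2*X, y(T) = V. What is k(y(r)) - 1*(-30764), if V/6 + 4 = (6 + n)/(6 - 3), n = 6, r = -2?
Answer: 30764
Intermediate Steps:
V = 0 (V = -24 + 6*((6 + 6)/(6 - 3)) = -24 + 6*(12/3) = -24 + 6*(12*(⅓)) = -24 + 6*4 = -24 + 24 = 0)
y(T) = 0
k(y(r)) - 1*(-30764) = -2*0 - 1*(-30764) = 0 + 30764 = 30764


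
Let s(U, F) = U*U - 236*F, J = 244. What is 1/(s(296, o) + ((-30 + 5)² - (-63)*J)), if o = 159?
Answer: 1/66089 ≈ 1.5131e-5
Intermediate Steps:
s(U, F) = U² - 236*F
1/(s(296, o) + ((-30 + 5)² - (-63)*J)) = 1/((296² - 236*159) + ((-30 + 5)² - (-63)*244)) = 1/((87616 - 37524) + ((-25)² - 1*(-15372))) = 1/(50092 + (625 + 15372)) = 1/(50092 + 15997) = 1/66089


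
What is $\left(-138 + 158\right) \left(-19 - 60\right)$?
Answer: $-1580$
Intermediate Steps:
$\left(-138 + 158\right) \left(-19 - 60\right) = 20 \left(-79\right) = -1580$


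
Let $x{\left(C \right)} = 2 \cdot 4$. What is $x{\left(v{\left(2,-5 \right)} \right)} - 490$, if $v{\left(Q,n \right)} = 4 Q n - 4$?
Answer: $-482$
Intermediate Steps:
$v{\left(Q,n \right)} = -4 + 4 Q n$ ($v{\left(Q,n \right)} = 4 Q n - 4 = -4 + 4 Q n$)
$x{\left(C \right)} = 8$
$x{\left(v{\left(2,-5 \right)} \right)} - 490 = 8 - 490 = -482$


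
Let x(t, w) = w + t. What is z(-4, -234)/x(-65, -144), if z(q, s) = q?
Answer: 4/209 ≈ 0.019139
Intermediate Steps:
x(t, w) = t + w
z(-4, -234)/x(-65, -144) = -4/(-65 - 144) = -4/(-209) = -4*(-1/209) = 4/209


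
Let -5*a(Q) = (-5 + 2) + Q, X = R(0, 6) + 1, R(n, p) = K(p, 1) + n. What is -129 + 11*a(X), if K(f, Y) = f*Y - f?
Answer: -623/5 ≈ -124.60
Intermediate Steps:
K(f, Y) = -f + Y*f (K(f, Y) = Y*f - f = -f + Y*f)
R(n, p) = n (R(n, p) = p*(-1 + 1) + n = p*0 + n = 0 + n = n)
X = 1 (X = 0 + 1 = 1)
a(Q) = ⅗ - Q/5 (a(Q) = -((-5 + 2) + Q)/5 = -(-3 + Q)/5 = ⅗ - Q/5)
-129 + 11*a(X) = -129 + 11*(⅗ - ⅕*1) = -129 + 11*(⅗ - ⅕) = -129 + 11*(⅖) = -129 + 22/5 = -623/5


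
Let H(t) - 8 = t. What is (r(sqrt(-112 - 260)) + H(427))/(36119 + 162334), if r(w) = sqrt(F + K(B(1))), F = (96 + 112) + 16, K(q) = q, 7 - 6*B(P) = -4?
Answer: 145/66151 + sqrt(8130)/1190718 ≈ 0.0022677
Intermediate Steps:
B(P) = 11/6 (B(P) = 7/6 - 1/6*(-4) = 7/6 + 2/3 = 11/6)
H(t) = 8 + t
F = 224 (F = 208 + 16 = 224)
r(w) = sqrt(8130)/6 (r(w) = sqrt(224 + 11/6) = sqrt(1355/6) = sqrt(8130)/6)
(r(sqrt(-112 - 260)) + H(427))/(36119 + 162334) = (sqrt(8130)/6 + (8 + 427))/(36119 + 162334) = (sqrt(8130)/6 + 435)/198453 = (435 + sqrt(8130)/6)*(1/198453) = 145/66151 + sqrt(8130)/1190718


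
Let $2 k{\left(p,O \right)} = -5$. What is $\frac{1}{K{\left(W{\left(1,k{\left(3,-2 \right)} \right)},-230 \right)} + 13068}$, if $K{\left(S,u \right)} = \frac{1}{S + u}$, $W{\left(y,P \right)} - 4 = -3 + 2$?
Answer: $\frac{227}{2966435} \approx 7.6523 \cdot 10^{-5}$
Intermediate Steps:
$k{\left(p,O \right)} = - \frac{5}{2}$ ($k{\left(p,O \right)} = \frac{1}{2} \left(-5\right) = - \frac{5}{2}$)
$W{\left(y,P \right)} = 3$ ($W{\left(y,P \right)} = 4 + \left(-3 + 2\right) = 4 - 1 = 3$)
$\frac{1}{K{\left(W{\left(1,k{\left(3,-2 \right)} \right)},-230 \right)} + 13068} = \frac{1}{\frac{1}{3 - 230} + 13068} = \frac{1}{\frac{1}{-227} + 13068} = \frac{1}{- \frac{1}{227} + 13068} = \frac{1}{\frac{2966435}{227}} = \frac{227}{2966435}$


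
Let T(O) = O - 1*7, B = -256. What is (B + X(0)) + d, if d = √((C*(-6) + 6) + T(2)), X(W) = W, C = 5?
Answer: -256 + I*√29 ≈ -256.0 + 5.3852*I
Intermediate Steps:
T(O) = -7 + O (T(O) = O - 7 = -7 + O)
d = I*√29 (d = √((5*(-6) + 6) + (-7 + 2)) = √((-30 + 6) - 5) = √(-24 - 5) = √(-29) = I*√29 ≈ 5.3852*I)
(B + X(0)) + d = (-256 + 0) + I*√29 = -256 + I*√29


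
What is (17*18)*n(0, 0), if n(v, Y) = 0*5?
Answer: 0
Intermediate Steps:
n(v, Y) = 0
(17*18)*n(0, 0) = (17*18)*0 = 306*0 = 0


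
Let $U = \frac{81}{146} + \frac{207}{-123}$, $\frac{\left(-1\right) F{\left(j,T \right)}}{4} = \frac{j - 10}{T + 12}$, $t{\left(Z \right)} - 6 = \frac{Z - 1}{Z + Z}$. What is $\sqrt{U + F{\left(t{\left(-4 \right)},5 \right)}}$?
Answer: $\frac{i \sqrt{864722595}}{50881} \approx 0.57794 i$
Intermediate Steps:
$t{\left(Z \right)} = 6 + \frac{-1 + Z}{2 Z}$ ($t{\left(Z \right)} = 6 + \frac{Z - 1}{Z + Z} = 6 + \frac{-1 + Z}{2 Z}$)
$F{\left(j,T \right)} = - \frac{4 \left(-10 + j\right)}{12 + T}$ ($F{\left(j,T \right)} = - 4 \frac{j - 10}{T + 12} = - 4 \frac{-10 + j}{12 + T} = - \frac{4 \left(-10 + j\right)}{12 + T}$)
$U = - \frac{6753}{5986}$ ($U = 81 \cdot \frac{1}{146} + 207 \left(- \frac{1}{123}\right) = \frac{81}{146} - \frac{69}{41} = - \frac{6753}{5986} \approx -1.1281$)
$\sqrt{U + F{\left(t{\left(-4 \right)},5 \right)}} = \sqrt{- \frac{6753}{5986} + \frac{4 \left(10 - \frac{-1 + 13 \left(-4\right)}{2 \left(-4\right)}\right)}{12 + 5}} = \sqrt{- \frac{6753}{5986} + \frac{4 \left(10 - \frac{1}{2} \left(- \frac{1}{4}\right) \left(-1 - 52\right)\right)}{17}} = \sqrt{- \frac{6753}{5986} + 4 \cdot \frac{1}{17} \left(10 - \frac{1}{2} \left(- \frac{1}{4}\right) \left(-53\right)\right)} = \sqrt{- \frac{6753}{5986} + 4 \cdot \frac{1}{17} \left(10 - \frac{53}{8}\right)} = \sqrt{- \frac{6753}{5986} + 4 \cdot \frac{1}{17} \cdot \frac{27}{8}} = \sqrt{- \frac{6753}{5986} + \frac{27}{34}} = \sqrt{- \frac{16995}{50881}} = \frac{i \sqrt{864722595}}{50881}$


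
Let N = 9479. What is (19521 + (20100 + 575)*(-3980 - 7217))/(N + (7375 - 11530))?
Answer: -115739227/2662 ≈ -43478.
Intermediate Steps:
(19521 + (20100 + 575)*(-3980 - 7217))/(N + (7375 - 11530)) = (19521 + (20100 + 575)*(-3980 - 7217))/(9479 + (7375 - 11530)) = (19521 + 20675*(-11197))/(9479 - 4155) = (19521 - 231497975)/5324 = -231478454*1/5324 = -115739227/2662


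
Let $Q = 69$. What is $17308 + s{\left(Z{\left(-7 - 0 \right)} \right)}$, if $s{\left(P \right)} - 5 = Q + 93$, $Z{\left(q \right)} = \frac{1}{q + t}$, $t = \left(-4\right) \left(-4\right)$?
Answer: $17475$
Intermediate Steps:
$t = 16$
$Z{\left(q \right)} = \frac{1}{16 + q}$ ($Z{\left(q \right)} = \frac{1}{q + 16} = \frac{1}{16 + q}$)
$s{\left(P \right)} = 167$ ($s{\left(P \right)} = 5 + \left(69 + 93\right) = 5 + 162 = 167$)
$17308 + s{\left(Z{\left(-7 - 0 \right)} \right)} = 17308 + 167 = 17475$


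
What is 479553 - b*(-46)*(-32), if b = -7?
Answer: 489857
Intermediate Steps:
479553 - b*(-46)*(-32) = 479553 - (-7*(-46))*(-32) = 479553 - 322*(-32) = 479553 - 1*(-10304) = 479553 + 10304 = 489857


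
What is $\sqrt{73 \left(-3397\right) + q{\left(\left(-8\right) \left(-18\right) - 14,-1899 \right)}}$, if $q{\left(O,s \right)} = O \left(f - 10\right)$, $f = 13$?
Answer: $i \sqrt{247591} \approx 497.58 i$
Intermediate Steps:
$q{\left(O,s \right)} = 3 O$ ($q{\left(O,s \right)} = O \left(13 - 10\right) = O 3 = 3 O$)
$\sqrt{73 \left(-3397\right) + q{\left(\left(-8\right) \left(-18\right) - 14,-1899 \right)}} = \sqrt{73 \left(-3397\right) + 3 \left(\left(-8\right) \left(-18\right) - 14\right)} = \sqrt{-247981 + 3 \left(144 - 14\right)} = \sqrt{-247981 + 3 \cdot 130} = \sqrt{-247981 + 390} = \sqrt{-247591} = i \sqrt{247591}$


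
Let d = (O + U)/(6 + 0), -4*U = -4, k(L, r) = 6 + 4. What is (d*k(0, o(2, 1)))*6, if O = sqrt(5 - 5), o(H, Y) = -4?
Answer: 10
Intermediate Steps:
k(L, r) = 10
O = 0 (O = sqrt(0) = 0)
U = 1 (U = -1/4*(-4) = 1)
d = 1/6 (d = (0 + 1)/(6 + 0) = 1/6 ≈ 0.16667)
(d*k(0, o(2, 1)))*6 = ((1/6)*10)*6 = (5/3)*6 = 10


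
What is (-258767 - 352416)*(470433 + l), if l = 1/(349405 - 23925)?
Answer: -93582221891360903/325480 ≈ -2.8752e+11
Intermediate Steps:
l = 1/325480 ≈ 3.0724e-6
(-258767 - 352416)*(470433 + l) = (-258767 - 352416)*(470433 + 1/325480) = -611183*153116532841/325480 = -93582221891360903/325480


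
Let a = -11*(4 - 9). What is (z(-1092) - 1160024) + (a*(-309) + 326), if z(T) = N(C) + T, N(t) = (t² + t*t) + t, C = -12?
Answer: -1177509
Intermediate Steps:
N(t) = t + 2*t² (N(t) = (t² + t²) + t = 2*t² + t = t + 2*t²)
a = 55 (a = -11*(-5) = 55)
z(T) = 276 + T (z(T) = -12*(1 + 2*(-12)) + T = -12*(1 - 24) + T = -12*(-23) + T = 276 + T)
(z(-1092) - 1160024) + (a*(-309) + 326) = ((276 - 1092) - 1160024) + (55*(-309) + 326) = (-816 - 1160024) + (-16995 + 326) = -1160840 - 16669 = -1177509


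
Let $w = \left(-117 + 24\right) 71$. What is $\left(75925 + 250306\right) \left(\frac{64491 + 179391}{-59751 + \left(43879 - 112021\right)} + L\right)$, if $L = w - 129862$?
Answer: $- \frac{1897920844617779}{42631} \approx -4.452 \cdot 10^{10}$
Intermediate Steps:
$w = -6603$ ($w = \left(-93\right) 71 = -6603$)
$L = -136465$ ($L = -6603 - 129862 = -136465$)
$\left(75925 + 250306\right) \left(\frac{64491 + 179391}{-59751 + \left(43879 - 112021\right)} + L\right) = \left(75925 + 250306\right) \left(\frac{64491 + 179391}{-59751 + \left(43879 - 112021\right)} - 136465\right) = 326231 \left(\frac{243882}{-59751 + \left(43879 - 112021\right)} - 136465\right) = 326231 \left(\frac{243882}{-59751 - 68142} - 136465\right) = 326231 \left(\frac{243882}{-127893} - 136465\right) = 326231 \left(243882 \left(- \frac{1}{127893}\right) - 136465\right) = 326231 \left(- \frac{81294}{42631} - 136465\right) = 326231 \left(- \frac{5817720709}{42631}\right) = - \frac{1897920844617779}{42631}$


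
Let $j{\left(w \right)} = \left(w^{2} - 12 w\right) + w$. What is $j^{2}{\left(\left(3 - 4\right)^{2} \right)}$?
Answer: $100$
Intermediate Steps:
$j{\left(w \right)} = w^{2} - 11 w$
$j^{2}{\left(\left(3 - 4\right)^{2} \right)} = \left(\left(3 - 4\right)^{2} \left(-11 + \left(3 - 4\right)^{2}\right)\right)^{2} = \left(\left(-1\right)^{2} \left(-11 + \left(-1\right)^{2}\right)\right)^{2} = \left(1 \left(-11 + 1\right)\right)^{2} = \left(1 \left(-10\right)\right)^{2} = \left(-10\right)^{2} = 100$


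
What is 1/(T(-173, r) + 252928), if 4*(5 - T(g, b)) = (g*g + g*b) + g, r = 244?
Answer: 1/256047 ≈ 3.9055e-6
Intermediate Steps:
T(g, b) = 5 - g/4 - g²/4 - b*g/4 (T(g, b) = 5 - ((g*g + g*b) + g)/4 = 5 - ((g² + b*g) + g)/4 = 5 - (g + g² + b*g)/4 = 5 + (-g/4 - g²/4 - b*g/4) = 5 - g/4 - g²/4 - b*g/4)
1/(T(-173, r) + 252928) = 1/((5 - ¼*(-173) - ¼*(-173)² - ¼*244*(-173)) + 252928) = 1/((5 + 173/4 - ¼*29929 + 10553) + 252928) = 1/((5 + 173/4 - 29929/4 + 10553) + 252928) = 1/(3119 + 252928) = 1/256047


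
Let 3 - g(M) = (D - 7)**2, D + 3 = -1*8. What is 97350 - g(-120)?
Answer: 97671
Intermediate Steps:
D = -11 (D = -3 - 1*8 = -3 - 8 = -11)
g(M) = -321 (g(M) = 3 - (-11 - 7)**2 = 3 - 1*(-18)**2 = 3 - 1*324 = 3 - 324 = -321)
97350 - g(-120) = 97350 - 1*(-321) = 97350 + 321 = 97671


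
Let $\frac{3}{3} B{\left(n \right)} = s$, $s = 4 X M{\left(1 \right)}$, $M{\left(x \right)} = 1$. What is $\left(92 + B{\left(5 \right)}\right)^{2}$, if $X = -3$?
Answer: $6400$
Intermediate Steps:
$s = -12$ ($s = 4 \left(-3\right) 1 = \left(-12\right) 1 = -12$)
$B{\left(n \right)} = -12$
$\left(92 + B{\left(5 \right)}\right)^{2} = \left(92 - 12\right)^{2} = 80^{2} = 6400$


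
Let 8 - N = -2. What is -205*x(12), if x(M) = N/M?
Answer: -1025/6 ≈ -170.83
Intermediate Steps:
N = 10 (N = 8 - 1*(-2) = 8 + 2 = 10)
x(M) = 10/M
-205*x(12) = -2050/12 = -205*5/6 = -1025/6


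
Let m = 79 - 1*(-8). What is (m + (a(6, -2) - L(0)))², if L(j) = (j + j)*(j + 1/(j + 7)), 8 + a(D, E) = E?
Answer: 5929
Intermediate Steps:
a(D, E) = -8 + E
L(j) = 2*j*(j + 1/(7 + j)) (L(j) = (2*j)*(j + 1/(7 + j)) = 2*j*(j + 1/(7 + j)))
m = 87 (m = 79 + 8 = 87)
(m + (a(6, -2) - L(0)))² = (87 + ((-8 - 2) - 2*0*(1 + 0² + 7*0)/(7 + 0)))² = (87 + (-10 - 2*0*(1 + 0 + 0)/7))² = (87 + (-10 - 2*0/7))² = (87 + (-10 - 1*0))² = (87 + (-10 + 0))² = (87 - 10)² = 77² = 5929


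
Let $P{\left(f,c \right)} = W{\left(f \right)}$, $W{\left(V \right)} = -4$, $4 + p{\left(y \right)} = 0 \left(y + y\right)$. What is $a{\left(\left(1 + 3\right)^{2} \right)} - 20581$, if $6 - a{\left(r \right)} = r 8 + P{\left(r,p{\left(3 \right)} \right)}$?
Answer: $-20699$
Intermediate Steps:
$p{\left(y \right)} = -4$ ($p{\left(y \right)} = -4 + 0 \left(y + y\right) = -4 + 0 \cdot 2 y = -4 + 0 = -4$)
$P{\left(f,c \right)} = -4$
$a{\left(r \right)} = 10 - 8 r$ ($a{\left(r \right)} = 6 - \left(r 8 - 4\right) = 6 - \left(8 r - 4\right) = 6 - \left(-4 + 8 r\right) = 10 - 8 r$)
$a{\left(\left(1 + 3\right)^{2} \right)} - 20581 = \left(10 - 8 \left(1 + 3\right)^{2}\right) - 20581 = \left(10 - 8 \cdot 4^{2}\right) - 20581 = \left(10 - 128\right) - 20581 = -118 - 20581 = -20699$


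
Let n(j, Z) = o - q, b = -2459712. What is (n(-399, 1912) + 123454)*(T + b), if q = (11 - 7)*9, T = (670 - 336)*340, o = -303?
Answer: -288846503480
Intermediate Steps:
T = 113560 (T = 334*340 = 113560)
q = 36 (q = 4*9 = 36)
n(j, Z) = -339 (n(j, Z) = -303 - 1*36 = -303 - 36 = -339)
(n(-399, 1912) + 123454)*(T + b) = (-339 + 123454)*(113560 - 2459712) = 123115*(-2346152) = -288846503480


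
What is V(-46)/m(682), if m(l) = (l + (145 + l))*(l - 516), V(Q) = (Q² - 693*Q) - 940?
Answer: 5509/41749 ≈ 0.13196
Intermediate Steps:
V(Q) = -940 + Q² - 693*Q
m(l) = (-516 + l)*(145 + 2*l) (m(l) = (145 + 2*l)*(-516 + l) = (-516 + l)*(145 + 2*l))
V(-46)/m(682) = (-940 + (-46)² - 693*(-46))/(-74820 - 887*682 + 2*682²) = (-940 + 2116 + 31878)/(-74820 - 604934 + 2*465124) = 33054/(-74820 - 604934 + 930248) = 33054/250494 = 33054*(1/250494) = 5509/41749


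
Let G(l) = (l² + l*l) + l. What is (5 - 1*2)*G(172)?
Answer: 178020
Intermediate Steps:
G(l) = l + 2*l² (G(l) = (l² + l²) + l = 2*l² + l = l + 2*l²)
(5 - 1*2)*G(172) = (5 - 1*2)*(172*(1 + 2*172)) = (5 - 2)*(172*(1 + 344)) = 3*(172*345) = 3*59340 = 178020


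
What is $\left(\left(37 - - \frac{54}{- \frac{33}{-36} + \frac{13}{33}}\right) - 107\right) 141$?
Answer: $- \frac{702462}{173} \approx -4060.5$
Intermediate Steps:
$\left(\left(37 - - \frac{54}{- \frac{33}{-36} + \frac{13}{33}}\right) - 107\right) 141 = \left(\left(37 - - \frac{54}{\left(-33\right) \left(- \frac{1}{36}\right) + 13 \cdot \frac{1}{33}}\right) - 107\right) 141 = \left(\left(37 - - \frac{54}{\frac{11}{12} + \frac{13}{33}}\right) - 107\right) 141 = \left(\left(37 - - \frac{54}{\frac{173}{132}}\right) - 107\right) 141 = \left(\left(37 - \left(-54\right) \frac{132}{173}\right) - 107\right) 141 = \left(\left(37 - - \frac{7128}{173}\right) - 107\right) 141 = \left(\left(37 + \frac{7128}{173}\right) - 107\right) 141 = \left(\frac{13529}{173} - 107\right) 141 = \left(- \frac{4982}{173}\right) 141 = - \frac{702462}{173}$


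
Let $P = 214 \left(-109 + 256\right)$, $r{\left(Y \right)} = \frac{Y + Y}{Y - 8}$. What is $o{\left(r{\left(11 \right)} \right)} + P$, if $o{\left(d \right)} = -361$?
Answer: $31097$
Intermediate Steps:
$r{\left(Y \right)} = \frac{2 Y}{-8 + Y}$
$P = 31458$ ($P = 214 \cdot 147 = 31458$)
$o{\left(r{\left(11 \right)} \right)} + P = -361 + 31458 = 31097$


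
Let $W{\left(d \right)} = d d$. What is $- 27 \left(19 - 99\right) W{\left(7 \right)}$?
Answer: $105840$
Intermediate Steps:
$W{\left(d \right)} = d^{2}$
$- 27 \left(19 - 99\right) W{\left(7 \right)} = - 27 \left(19 - 99\right) 7^{2} = \left(-27\right) \left(-80\right) 49 = 2160 \cdot 49 = 105840$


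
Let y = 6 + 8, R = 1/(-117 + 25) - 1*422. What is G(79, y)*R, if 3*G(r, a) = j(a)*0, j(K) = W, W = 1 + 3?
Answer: 0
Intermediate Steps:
W = 4
j(K) = 4
R = -38825/92 (R = 1/(-92) - 422 = -1/92 - 422 = -38825/92 ≈ -422.01)
y = 14
G(r, a) = 0 (G(r, a) = (4*0)/3 = (⅓)*0 = 0)
G(79, y)*R = 0*(-38825/92) = 0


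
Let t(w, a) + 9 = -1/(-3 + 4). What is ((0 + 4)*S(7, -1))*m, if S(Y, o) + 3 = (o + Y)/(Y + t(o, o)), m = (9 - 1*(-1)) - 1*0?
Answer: -200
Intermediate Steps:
t(w, a) = -10 (t(w, a) = -9 - 1/(-3 + 4) = -9 - 1/1 = -9 - 1*1 = -9 - 1 = -10)
m = 10 (m = (9 + 1) + 0 = 10 + 0 = 10)
S(Y, o) = -3 + (Y + o)/(-10 + Y) (S(Y, o) = -3 + (o + Y)/(Y - 10) = -3 + (Y + o)/(-10 + Y))
((0 + 4)*S(7, -1))*m = ((0 + 4)*((30 - 1 - 2*7)/(-10 + 7)))*10 = (4*((30 - 1 - 14)/(-3)))*10 = (4*(-⅓*15))*10 = (4*(-5))*10 = -20*10 = -200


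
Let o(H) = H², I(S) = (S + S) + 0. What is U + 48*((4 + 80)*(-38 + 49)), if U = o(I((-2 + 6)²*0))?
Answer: 44352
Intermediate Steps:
I(S) = 2*S (I(S) = 2*S + 0 = 2*S)
U = 0 (U = (2*((-2 + 6)²*0))² = (2*(4²*0))² = (2*(16*0))² = (2*0)² = 0² = 0)
U + 48*((4 + 80)*(-38 + 49)) = 0 + 48*((4 + 80)*(-38 + 49)) = 0 + 48*(84*11) = 0 + 48*924 = 0 + 44352 = 44352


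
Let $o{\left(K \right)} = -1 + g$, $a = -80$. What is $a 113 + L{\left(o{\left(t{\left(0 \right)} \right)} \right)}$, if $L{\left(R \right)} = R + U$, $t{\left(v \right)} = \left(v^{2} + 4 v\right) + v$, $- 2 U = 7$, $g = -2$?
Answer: $- \frac{18093}{2} \approx -9046.5$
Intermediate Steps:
$U = - \frac{7}{2}$ ($U = \left(- \frac{1}{2}\right) 7 = - \frac{7}{2} \approx -3.5$)
$t{\left(v \right)} = v^{2} + 5 v$
$o{\left(K \right)} = -3$ ($o{\left(K \right)} = -1 - 2 = -3$)
$L{\left(R \right)} = - \frac{7}{2} + R$ ($L{\left(R \right)} = R - \frac{7}{2} = - \frac{7}{2} + R$)
$a 113 + L{\left(o{\left(t{\left(0 \right)} \right)} \right)} = \left(-80\right) 113 - \frac{13}{2} = -9040 - \frac{13}{2} = - \frac{18093}{2}$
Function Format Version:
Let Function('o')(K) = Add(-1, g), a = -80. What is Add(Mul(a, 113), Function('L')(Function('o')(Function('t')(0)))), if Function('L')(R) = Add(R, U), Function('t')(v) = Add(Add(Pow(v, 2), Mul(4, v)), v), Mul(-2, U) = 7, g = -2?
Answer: Rational(-18093, 2) ≈ -9046.5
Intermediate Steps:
U = Rational(-7, 2) (U = Mul(Rational(-1, 2), 7) = Rational(-7, 2) ≈ -3.5000)
Function('t')(v) = Add(Pow(v, 2), Mul(5, v))
Function('o')(K) = -3 (Function('o')(K) = Add(-1, -2) = -3)
Function('L')(R) = Add(Rational(-7, 2), R) (Function('L')(R) = Add(R, Rational(-7, 2)) = Add(Rational(-7, 2), R))
Add(Mul(a, 113), Function('L')(Function('o')(Function('t')(0)))) = Add(Mul(-80, 113), Add(Rational(-7, 2), -3)) = Add(-9040, Rational(-13, 2)) = Rational(-18093, 2)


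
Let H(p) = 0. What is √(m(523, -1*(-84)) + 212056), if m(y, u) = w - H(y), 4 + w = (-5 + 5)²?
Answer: 2*√53013 ≈ 460.49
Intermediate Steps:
w = -4 (w = -4 + (-5 + 5)² = -4 + 0² = -4 + 0 = -4)
m(y, u) = -4 (m(y, u) = -4 - 1*0 = -4 + 0 = -4)
√(m(523, -1*(-84)) + 212056) = √(-4 + 212056) = √212052 = 2*√53013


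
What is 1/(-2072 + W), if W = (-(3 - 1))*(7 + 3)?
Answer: -1/2092 ≈ -0.00047801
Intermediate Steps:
W = -20 (W = -1*2*10 = -2*10 = -20)
1/(-2072 + W) = 1/(-2072 - 20) = 1/(-2092) = -1/2092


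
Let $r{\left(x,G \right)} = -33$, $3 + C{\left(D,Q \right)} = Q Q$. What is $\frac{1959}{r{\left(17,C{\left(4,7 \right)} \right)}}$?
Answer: $- \frac{653}{11} \approx -59.364$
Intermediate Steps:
$C{\left(D,Q \right)} = -3 + Q^{2}$ ($C{\left(D,Q \right)} = -3 + Q Q = -3 + Q^{2}$)
$\frac{1959}{r{\left(17,C{\left(4,7 \right)} \right)}} = \frac{1959}{-33} = 1959 \left(- \frac{1}{33}\right) = - \frac{653}{11}$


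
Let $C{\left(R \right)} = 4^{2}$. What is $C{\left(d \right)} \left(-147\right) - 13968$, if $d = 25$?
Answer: $-16320$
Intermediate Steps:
$C{\left(R \right)} = 16$
$C{\left(d \right)} \left(-147\right) - 13968 = 16 \left(-147\right) - 13968 = -2352 - 13968 = -16320$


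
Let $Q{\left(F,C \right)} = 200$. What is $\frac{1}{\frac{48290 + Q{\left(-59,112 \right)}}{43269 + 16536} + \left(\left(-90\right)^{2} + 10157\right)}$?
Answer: $\frac{11961}{218381675} \approx 5.4771 \cdot 10^{-5}$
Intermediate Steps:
$\frac{1}{\frac{48290 + Q{\left(-59,112 \right)}}{43269 + 16536} + \left(\left(-90\right)^{2} + 10157\right)} = \frac{1}{\frac{48290 + 200}{43269 + 16536} + \left(\left(-90\right)^{2} + 10157\right)} = \frac{1}{\frac{48490}{59805} + \left(8100 + 10157\right)} = \frac{1}{48490 \cdot \frac{1}{59805} + 18257} = \frac{1}{\frac{9698}{11961} + 18257} = \frac{1}{\frac{218381675}{11961}} = \frac{11961}{218381675}$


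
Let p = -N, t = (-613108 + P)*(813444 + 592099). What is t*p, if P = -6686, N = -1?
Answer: -871147118142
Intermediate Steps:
t = -871147118142 (t = (-613108 - 6686)*(813444 + 592099) = -619794*1405543 = -871147118142)
p = 1 (p = -1*(-1) = 1)
t*p = -871147118142*1 = -871147118142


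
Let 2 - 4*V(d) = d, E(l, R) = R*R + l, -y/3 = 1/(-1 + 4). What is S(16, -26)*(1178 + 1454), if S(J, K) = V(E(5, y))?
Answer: -2632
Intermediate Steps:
y = -1 (y = -3/(-1 + 4) = -3/3 = -3*⅓ = -1)
E(l, R) = l + R² (E(l, R) = R² + l = l + R²)
V(d) = ½ - d/4
S(J, K) = -1 (S(J, K) = ½ - (5 + (-1)²)/4 = ½ - (5 + 1)/4 = ½ - ¼*6 = ½ - 3/2 = -1)
S(16, -26)*(1178 + 1454) = -(1178 + 1454) = -1*2632 = -2632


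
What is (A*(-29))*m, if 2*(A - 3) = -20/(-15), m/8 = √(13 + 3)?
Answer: -10208/3 ≈ -3402.7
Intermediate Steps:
m = 32 (m = 8*√(13 + 3) = 8*√16 = 8*4 = 32)
A = 11/3 (A = 3 + (-20/(-15))/2 = 3 + (-20*(-1/15))/2 = 3 + (½)*(4/3) = 3 + ⅔ = 11/3 ≈ 3.6667)
(A*(-29))*m = ((11/3)*(-29))*32 = -319/3*32 = -10208/3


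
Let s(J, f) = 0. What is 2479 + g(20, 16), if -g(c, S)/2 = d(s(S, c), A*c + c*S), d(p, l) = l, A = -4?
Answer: 1999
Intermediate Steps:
g(c, S) = 8*c - 2*S*c (g(c, S) = -2*(-4*c + c*S) = -2*(-4*c + S*c) = 8*c - 2*S*c)
2479 + g(20, 16) = 2479 + 2*20*(4 - 1*16) = 2479 + 2*20*(4 - 16) = 2479 + 2*20*(-12) = 2479 - 480 = 1999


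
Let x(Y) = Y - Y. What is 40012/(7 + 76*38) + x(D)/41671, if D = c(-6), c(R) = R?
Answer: 40012/2895 ≈ 13.821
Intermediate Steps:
D = -6
x(Y) = 0
40012/(7 + 76*38) + x(D)/41671 = 40012/(7 + 76*38) + 0/41671 = 40012/(7 + 2888) + 0*(1/41671) = 40012/2895 + 0 = 40012/2895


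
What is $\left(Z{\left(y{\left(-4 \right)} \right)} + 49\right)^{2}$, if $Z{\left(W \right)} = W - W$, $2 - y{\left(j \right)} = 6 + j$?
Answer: $2401$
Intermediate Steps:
$y{\left(j \right)} = -4 - j$ ($y{\left(j \right)} = 2 - \left(6 + j\right) = -4 - j$)
$Z{\left(W \right)} = 0$
$\left(Z{\left(y{\left(-4 \right)} \right)} + 49\right)^{2} = \left(0 + 49\right)^{2} = 49^{2} = 2401$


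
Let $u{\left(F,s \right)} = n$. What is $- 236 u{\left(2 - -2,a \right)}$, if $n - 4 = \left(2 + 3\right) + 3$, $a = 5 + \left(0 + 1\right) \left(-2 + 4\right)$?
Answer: $-2832$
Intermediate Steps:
$a = 7$ ($a = 5 + 1 \cdot 2 = 5 + 2 = 7$)
$n = 12$ ($n = 4 + \left(\left(2 + 3\right) + 3\right) = 4 + \left(5 + 3\right) = 4 + 8 = 12$)
$u{\left(F,s \right)} = 12$
$- 236 u{\left(2 - -2,a \right)} = \left(-236\right) 12 = -2832$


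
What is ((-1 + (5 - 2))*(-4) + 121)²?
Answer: 12769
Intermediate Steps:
((-1 + (5 - 2))*(-4) + 121)² = ((-1 + 3)*(-4) + 121)² = (2*(-4) + 121)² = (-8 + 121)² = 113² = 12769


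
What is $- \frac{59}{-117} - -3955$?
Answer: $\frac{462794}{117} \approx 3955.5$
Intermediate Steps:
$- \frac{59}{-117} - -3955 = \left(-59\right) \left(- \frac{1}{117}\right) + 3955 = \frac{59}{117} + 3955 = \frac{462794}{117}$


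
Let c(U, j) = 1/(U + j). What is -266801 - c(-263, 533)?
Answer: -72036271/270 ≈ -2.6680e+5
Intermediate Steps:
-266801 - c(-263, 533) = -266801 - 1/(-263 + 533) = -266801 - 1/270 = -72036271/270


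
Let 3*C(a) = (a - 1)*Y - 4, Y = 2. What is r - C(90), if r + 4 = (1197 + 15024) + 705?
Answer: 16864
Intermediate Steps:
C(a) = -2 + 2*a/3 (C(a) = ((a - 1)*2 - 4)/3 = ((-1 + a)*2 - 4)/3 = ((-2 + 2*a) - 4)/3 = (-6 + 2*a)/3 = -2 + 2*a/3)
r = 16922 (r = -4 + ((1197 + 15024) + 705) = -4 + (16221 + 705) = -4 + 16926 = 16922)
r - C(90) = 16922 - (-2 + (⅔)*90) = 16922 - (-2 + 60) = 16922 - 1*58 = 16922 - 58 = 16864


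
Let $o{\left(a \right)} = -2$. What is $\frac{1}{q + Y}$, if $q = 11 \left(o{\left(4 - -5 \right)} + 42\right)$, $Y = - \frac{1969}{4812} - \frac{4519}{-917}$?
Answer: $\frac{4412604}{1961485615} \approx 0.0022496$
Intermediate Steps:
$Y = \frac{19939855}{4412604}$ ($Y = \left(-1969\right) \frac{1}{4812} - - \frac{4519}{917} = - \frac{1969}{4812} + \frac{4519}{917} = \frac{19939855}{4412604} \approx 4.5188$)
$q = 440$ ($q = 11 \left(-2 + 42\right) = 11 \cdot 40 = 440$)
$\frac{1}{q + Y} = \frac{1}{440 + \frac{19939855}{4412604}} = \frac{1}{\frac{1961485615}{4412604}} = \frac{4412604}{1961485615}$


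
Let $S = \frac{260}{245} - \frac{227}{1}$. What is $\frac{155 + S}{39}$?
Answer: $- \frac{3476}{1911} \approx -1.8189$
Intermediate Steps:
$S = - \frac{11071}{49}$ ($S = 260 \cdot \frac{1}{245} - 227 = \frac{52}{49} - 227 = - \frac{11071}{49} \approx -225.94$)
$\frac{155 + S}{39} = \frac{155 - \frac{11071}{49}}{39} = \left(- \frac{3476}{49}\right) \frac{1}{39} = - \frac{3476}{1911}$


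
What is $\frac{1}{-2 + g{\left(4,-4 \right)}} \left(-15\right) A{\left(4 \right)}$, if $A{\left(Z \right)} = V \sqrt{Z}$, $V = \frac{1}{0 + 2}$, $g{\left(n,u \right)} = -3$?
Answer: $3$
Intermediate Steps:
$V = \frac{1}{2} \approx 0.5$
$A{\left(Z \right)} = \frac{\sqrt{Z}}{2}$
$\frac{1}{-2 + g{\left(4,-4 \right)}} \left(-15\right) A{\left(4 \right)} = \frac{1}{-2 - 3} \left(-15\right) \frac{\sqrt{4}}{2} = \frac{1}{-5} \left(-15\right) \frac{1}{2} \cdot 2 = \left(- \frac{1}{5}\right) \left(-15\right) 1 = 3 \cdot 1 = 3$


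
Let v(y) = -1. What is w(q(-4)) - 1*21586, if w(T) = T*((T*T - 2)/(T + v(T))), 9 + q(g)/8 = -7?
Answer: -687698/129 ≈ -5331.0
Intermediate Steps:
q(g) = -128 (q(g) = -72 + 8*(-7) = -72 - 56 = -128)
w(T) = T*(-2 + T**2)/(-1 + T) (w(T) = T*((T*T - 2)/(T - 1)) = T*((T**2 - 2)/(-1 + T)) = T*((-2 + T**2)/(-1 + T)) = T*(-2 + T**2)/(-1 + T))
w(q(-4)) - 1*21586 = -128*(-2 + (-128)**2)/(-1 - 128) - 1*21586 = -128*(-2 + 16384)/(-129) - 21586 = -128*(-1/129)*16382 - 21586 = 2096896/129 - 21586 = -687698/129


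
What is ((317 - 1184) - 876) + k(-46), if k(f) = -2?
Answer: -1745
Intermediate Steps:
((317 - 1184) - 876) + k(-46) = ((317 - 1184) - 876) - 2 = (-867 - 876) - 2 = -1743 - 2 = -1745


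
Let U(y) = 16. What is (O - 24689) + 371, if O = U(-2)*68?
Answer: -23230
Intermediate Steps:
O = 1088 (O = 16*68 = 1088)
(O - 24689) + 371 = (1088 - 24689) + 371 = -23601 + 371 = -23230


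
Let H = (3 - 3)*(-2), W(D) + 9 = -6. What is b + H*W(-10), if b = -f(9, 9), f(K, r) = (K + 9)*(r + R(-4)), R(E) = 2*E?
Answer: -18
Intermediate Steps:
W(D) = -15 (W(D) = -9 - 6 = -15)
H = 0 (H = 0*(-2) = 0)
f(K, r) = (-8 + r)*(9 + K) (f(K, r) = (K + 9)*(r + 2*(-4)) = (9 + K)*(r - 8) = (9 + K)*(-8 + r) = (-8 + r)*(9 + K))
b = -18 (b = -(-72 - 8*9 + 9*9 + 9*9) = -(-72 - 72 + 81 + 81) = -1*18 = -18)
b + H*W(-10) = -18 + 0*(-15) = -18 + 0 = -18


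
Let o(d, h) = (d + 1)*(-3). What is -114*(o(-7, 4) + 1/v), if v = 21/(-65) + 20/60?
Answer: -13167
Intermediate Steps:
o(d, h) = -3 - 3*d (o(d, h) = (1 + d)*(-3) = -3 - 3*d)
v = 2/195 (v = 21*(-1/65) + 20*(1/60) = -21/65 + ⅓ = 2/195 ≈ 0.010256)
-114*(o(-7, 4) + 1/v) = -114*((-3 - 3*(-7)) + 1/(2/195)) = -114*((-3 + 21) + 195/2) = -114*(18 + 195/2) = -114*231/2 = -13167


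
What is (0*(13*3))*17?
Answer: 0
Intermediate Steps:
(0*(13*3))*17 = (0*39)*17 = 0*17 = 0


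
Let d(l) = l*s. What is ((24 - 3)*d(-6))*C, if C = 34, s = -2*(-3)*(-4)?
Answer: 102816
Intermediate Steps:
s = -24 (s = 6*(-4) = -24)
d(l) = -24*l (d(l) = l*(-24) = -24*l)
((24 - 3)*d(-6))*C = ((24 - 3)*(-24*(-6)))*34 = (21*144)*34 = 3024*34 = 102816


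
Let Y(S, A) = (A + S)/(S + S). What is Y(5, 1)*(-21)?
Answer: -63/5 ≈ -12.600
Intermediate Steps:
Y(S, A) = (A + S)/(2*S) (Y(S, A) = (A + S)/((2*S)) = (A + S)*(1/(2*S)) = (A + S)/(2*S))
Y(5, 1)*(-21) = ((½)*(1 + 5)/5)*(-21) = ((½)*(⅕)*6)*(-21) = (⅗)*(-21) = -63/5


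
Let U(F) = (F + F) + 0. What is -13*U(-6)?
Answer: 156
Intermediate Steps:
U(F) = 2*F (U(F) = 2*F + 0 = 2*F)
-13*U(-6) = -26*(-6) = -13*(-12) = 156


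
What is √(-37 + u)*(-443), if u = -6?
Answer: -443*I*√43 ≈ -2904.9*I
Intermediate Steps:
√(-37 + u)*(-443) = √(-37 - 6)*(-443) = √(-43)*(-443) = (I*√43)*(-443) = -443*I*√43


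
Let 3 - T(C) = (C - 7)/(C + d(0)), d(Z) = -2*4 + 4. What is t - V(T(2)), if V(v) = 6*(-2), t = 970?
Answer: 982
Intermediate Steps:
d(Z) = -4 (d(Z) = -8 + 4 = -4)
T(C) = 3 - (-7 + C)/(-4 + C) (T(C) = 3 - (C - 7)/(C - 4) = 3 - (-7 + C)/(-4 + C))
V(v) = -12
t - V(T(2)) = 970 - 1*(-12) = 970 + 12 = 982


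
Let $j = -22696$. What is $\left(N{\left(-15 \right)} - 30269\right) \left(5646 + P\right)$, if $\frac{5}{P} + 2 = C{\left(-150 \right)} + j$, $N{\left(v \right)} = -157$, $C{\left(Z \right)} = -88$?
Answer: $- \frac{1957148661963}{11393} \approx -1.7179 \cdot 10^{8}$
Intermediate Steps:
$P = - \frac{5}{22786}$ ($P = \frac{5}{-2 - 22784} = \frac{5}{-22786} = 5 \left(- \frac{1}{22786}\right) = - \frac{5}{22786} \approx -0.00021943$)
$\left(N{\left(-15 \right)} - 30269\right) \left(5646 + P\right) = \left(-157 - 30269\right) \left(5646 - \frac{5}{22786}\right) = \left(-30426\right) \frac{128649751}{22786} = - \frac{1957148661963}{11393}$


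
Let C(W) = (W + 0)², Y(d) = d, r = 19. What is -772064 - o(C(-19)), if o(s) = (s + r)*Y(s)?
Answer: -909244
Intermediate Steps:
C(W) = W²
o(s) = s*(19 + s) (o(s) = (s + 19)*s = (19 + s)*s = s*(19 + s))
-772064 - o(C(-19)) = -772064 - (-19)²*(19 + (-19)²) = -772064 - 361*(19 + 361) = -772064 - 361*380 = -772064 - 1*137180 = -772064 - 137180 = -909244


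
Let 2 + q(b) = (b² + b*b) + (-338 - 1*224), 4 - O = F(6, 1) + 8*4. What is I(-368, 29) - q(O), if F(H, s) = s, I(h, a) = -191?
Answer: -1309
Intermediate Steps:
O = -29 (O = 4 - (1 + 8*4) = 4 - (1 + 32) = 4 - 1*33 = 4 - 33 = -29)
q(b) = -564 + 2*b² (q(b) = -2 + ((b² + b*b) + (-338 - 1*224)) = -2 + ((b² + b²) + (-338 - 224)) = -2 + (2*b² - 562) = -2 + (-562 + 2*b²) = -564 + 2*b²)
I(-368, 29) - q(O) = -191 - (-564 + 2*(-29)²) = -191 - (-564 + 2*841) = -191 - (-564 + 1682) = -191 - 1*1118 = -191 - 1118 = -1309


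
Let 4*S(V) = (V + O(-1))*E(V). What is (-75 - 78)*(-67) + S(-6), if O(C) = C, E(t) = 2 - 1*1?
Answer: 40997/4 ≈ 10249.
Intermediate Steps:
E(t) = 1 (E(t) = 2 - 1 = 1)
S(V) = -1/4 + V/4 (S(V) = ((V - 1)*1)/4 = ((-1 + V)*1)/4 = (-1 + V)/4 = -1/4 + V/4)
(-75 - 78)*(-67) + S(-6) = (-75 - 78)*(-67) + (-1/4 + (1/4)*(-6)) = -153*(-67) + (-1/4 - 3/2) = 10251 - 7/4 = 40997/4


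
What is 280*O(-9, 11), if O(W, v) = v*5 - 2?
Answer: 14840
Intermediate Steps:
O(W, v) = -2 + 5*v (O(W, v) = 5*v - 2 = -2 + 5*v)
280*O(-9, 11) = 280*(-2 + 5*11) = 280*(-2 + 55) = 280*53 = 14840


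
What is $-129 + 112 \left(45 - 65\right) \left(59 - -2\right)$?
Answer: $-136769$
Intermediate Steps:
$-129 + 112 \left(45 - 65\right) \left(59 - -2\right) = -129 + 112 \left(- 20 \left(59 + \left(3 - 1\right)\right)\right) = -129 + 112 \left(- 20 \left(59 + 2\right)\right) = -129 + 112 \left(\left(-20\right) 61\right) = -129 + 112 \left(-1220\right) = -129 - 136640 = -136769$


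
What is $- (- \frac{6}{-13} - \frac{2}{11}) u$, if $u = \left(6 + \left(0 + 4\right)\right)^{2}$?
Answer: $- \frac{4000}{143} \approx -27.972$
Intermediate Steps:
$u = 100$ ($u = \left(6 + 4\right)^{2} = 10^{2} = 100$)
$- (- \frac{6}{-13} - \frac{2}{11}) u = - (- \frac{6}{-13} - \frac{2}{11}) 100 = - (\left(-6\right) \left(- \frac{1}{13}\right) - \frac{2}{11}) 100 = - (\frac{6}{13} - \frac{2}{11}) 100 = \left(-1\right) \frac{40}{143} \cdot 100 = \left(- \frac{40}{143}\right) 100 = - \frac{4000}{143}$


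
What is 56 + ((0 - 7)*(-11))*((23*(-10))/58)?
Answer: -7231/29 ≈ -249.34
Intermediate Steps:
56 + ((0 - 7)*(-11))*((23*(-10))/58) = 56 + (-7*(-11))*(-230*1/58) = 56 + 77*(-115/29) = 56 - 8855/29 = -7231/29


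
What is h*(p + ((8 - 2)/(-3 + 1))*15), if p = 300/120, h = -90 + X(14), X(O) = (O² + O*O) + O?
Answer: -13430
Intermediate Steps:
X(O) = O + 2*O² (X(O) = (O² + O²) + O = 2*O² + O = O + 2*O²)
h = 316 (h = -90 + 14*(1 + 2*14) = -90 + 14*(1 + 28) = -90 + 14*29 = -90 + 406 = 316)
p = 5/2 (p = 300*(1/120) = 5/2 ≈ 2.5000)
h*(p + ((8 - 2)/(-3 + 1))*15) = 316*(5/2 + ((8 - 2)/(-3 + 1))*15) = 316*(5/2 + (6/(-2))*15) = 316*(5/2 + (6*(-½))*15) = 316*(5/2 - 3*15) = 316*(5/2 - 45) = 316*(-85/2) = -13430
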